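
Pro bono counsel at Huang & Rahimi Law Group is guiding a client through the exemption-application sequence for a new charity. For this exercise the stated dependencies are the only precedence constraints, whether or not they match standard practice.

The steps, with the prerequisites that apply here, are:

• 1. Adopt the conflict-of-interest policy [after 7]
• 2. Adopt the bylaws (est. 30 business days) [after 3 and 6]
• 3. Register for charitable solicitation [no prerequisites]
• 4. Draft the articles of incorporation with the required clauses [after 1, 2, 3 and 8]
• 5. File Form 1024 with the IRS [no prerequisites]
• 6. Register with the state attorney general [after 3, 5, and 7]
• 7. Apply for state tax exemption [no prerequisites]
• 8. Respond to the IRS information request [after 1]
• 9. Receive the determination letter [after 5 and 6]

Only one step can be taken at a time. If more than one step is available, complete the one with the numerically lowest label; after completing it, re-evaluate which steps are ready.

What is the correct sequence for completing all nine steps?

3, 5 and 7 have no prerequisites; 3 has the earlier label, so 3 is first.
5 and 7 are both available; 5 has the earlier label → 5.
7 is the only step now ready → 7.
Ready: 1 and 6. 1 has the earlier label → 1.
8 now also ready, so the ready set is {6, 8}; 6 has the earlier label → 6.
2, 8 and 9 are all available; 2 has the earlier label → 2.
Ready: 8 and 9. 8 has the earlier label → 8.
4 now also ready, so the ready set is {4, 9}; 4 has the earlier label → 4.
9 needed 5 and 6, now all done → 9.

3 → 5 → 7 → 1 → 6 → 2 → 8 → 4 → 9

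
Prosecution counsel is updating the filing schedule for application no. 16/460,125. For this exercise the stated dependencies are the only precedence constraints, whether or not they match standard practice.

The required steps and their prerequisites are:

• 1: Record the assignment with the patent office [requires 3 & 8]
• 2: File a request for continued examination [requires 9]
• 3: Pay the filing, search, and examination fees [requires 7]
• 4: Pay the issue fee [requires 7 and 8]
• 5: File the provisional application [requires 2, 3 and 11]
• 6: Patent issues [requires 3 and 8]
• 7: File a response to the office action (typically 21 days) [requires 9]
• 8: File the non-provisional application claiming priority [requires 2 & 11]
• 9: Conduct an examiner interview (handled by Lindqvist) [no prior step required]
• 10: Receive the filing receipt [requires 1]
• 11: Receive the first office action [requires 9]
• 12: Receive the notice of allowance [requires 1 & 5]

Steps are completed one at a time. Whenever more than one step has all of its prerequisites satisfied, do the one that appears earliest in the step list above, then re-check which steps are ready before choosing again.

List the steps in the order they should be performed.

9, 2, 7, 3, 11, 5, 8, 1, 4, 6, 10, 12

Only 9 has no prerequisites, so it is first.
Now 2, 7 and 11 have their prerequisites met. 2 is listed earlier, so 2 next.
7 and 11 are both available; 7 is listed earlier → 7.
3 now also ready, so the ready set is {3, 11}; 3 is listed earlier → 3.
11 needed 9, now all done → 11.
Now 5 and 8 have their prerequisites met. 5 is listed earlier, so 5 next.
8 is the only step now ready → 8.
Now 1, 4 and 6 have their prerequisites met. 1 is listed earlier, so 1 next.
4, 6, 10 and 12 are all available; 4 is listed earlier → 4.
Now 6, 10 and 12 have their prerequisites met. 6 is listed earlier, so 6 next.
10 and 12 are both available; 10 is listed earlier → 10.
12 needed 1 and 5, now all done → 12.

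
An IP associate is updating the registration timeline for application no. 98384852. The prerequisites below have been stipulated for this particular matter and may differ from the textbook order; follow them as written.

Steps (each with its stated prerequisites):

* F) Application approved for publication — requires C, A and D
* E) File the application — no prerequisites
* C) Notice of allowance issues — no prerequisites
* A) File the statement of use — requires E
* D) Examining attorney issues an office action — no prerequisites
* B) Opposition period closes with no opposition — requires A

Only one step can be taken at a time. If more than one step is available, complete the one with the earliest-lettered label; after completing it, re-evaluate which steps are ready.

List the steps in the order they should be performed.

C, D and E have no prerequisites; C has the earlier label, so C is first.
D and E are both available; D has the earlier label → D.
E is the only step now ready → E.
A is the only step now ready → A.
B and F are both available; B has the earlier label → B.
Next only F has its prerequisites met → F.

C → D → E → A → B → F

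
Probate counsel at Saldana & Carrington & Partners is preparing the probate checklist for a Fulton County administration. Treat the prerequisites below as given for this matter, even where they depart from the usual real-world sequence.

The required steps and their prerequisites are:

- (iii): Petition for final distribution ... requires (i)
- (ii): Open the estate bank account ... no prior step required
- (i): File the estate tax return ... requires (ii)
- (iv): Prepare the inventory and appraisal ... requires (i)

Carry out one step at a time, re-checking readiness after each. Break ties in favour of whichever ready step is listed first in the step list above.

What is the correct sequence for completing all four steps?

(ii) has no prerequisites → (ii) first.
(i) needed (ii), now all done → (i).
Now (iii) and (iv) have their prerequisites met. (iii) is listed earlier, so (iii) next.
(iv) needed (i), now all done → (iv).

(ii) → (i) → (iii) → (iv)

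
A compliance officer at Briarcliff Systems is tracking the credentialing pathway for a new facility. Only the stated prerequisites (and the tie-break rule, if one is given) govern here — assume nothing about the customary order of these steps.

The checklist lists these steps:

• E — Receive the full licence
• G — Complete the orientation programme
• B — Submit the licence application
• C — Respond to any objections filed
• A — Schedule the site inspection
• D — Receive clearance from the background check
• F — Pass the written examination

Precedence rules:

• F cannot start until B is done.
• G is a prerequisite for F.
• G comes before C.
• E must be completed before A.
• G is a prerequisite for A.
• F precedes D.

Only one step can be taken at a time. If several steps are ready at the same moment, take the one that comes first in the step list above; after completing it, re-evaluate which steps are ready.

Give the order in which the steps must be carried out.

E G B C A F D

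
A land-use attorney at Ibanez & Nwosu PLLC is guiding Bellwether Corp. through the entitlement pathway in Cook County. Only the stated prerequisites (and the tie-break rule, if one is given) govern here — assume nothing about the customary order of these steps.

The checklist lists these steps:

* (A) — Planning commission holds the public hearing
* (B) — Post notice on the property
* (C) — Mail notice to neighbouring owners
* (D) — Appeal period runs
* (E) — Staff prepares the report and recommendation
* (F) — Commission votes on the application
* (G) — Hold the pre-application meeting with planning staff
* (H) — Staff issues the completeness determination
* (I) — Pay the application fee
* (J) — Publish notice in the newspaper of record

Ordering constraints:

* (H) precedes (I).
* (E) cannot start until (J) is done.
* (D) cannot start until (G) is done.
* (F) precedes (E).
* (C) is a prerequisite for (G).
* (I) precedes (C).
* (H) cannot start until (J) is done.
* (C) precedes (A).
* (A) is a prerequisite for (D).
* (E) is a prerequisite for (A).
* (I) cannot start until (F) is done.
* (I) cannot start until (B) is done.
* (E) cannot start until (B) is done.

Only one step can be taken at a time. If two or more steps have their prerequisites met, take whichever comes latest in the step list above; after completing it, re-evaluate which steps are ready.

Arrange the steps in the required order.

(J) (H) (F) (B) (I) (E) (C) (G) (A) (D)

Nothing is required for (J), (F) and (B). (J) is listed later → (J) first.
Now (H), (F) and (B) have their prerequisites met. (H) is listed later, so (H) next.
Ready: (F) and (B). (F) is listed later → (F).
(B) is the only step now ready → (B).
Now (I) and (E) have their prerequisites met. (I) is listed later, so (I) next.
Now (E) and (C) have their prerequisites met. (E) is listed later, so (E) next.
Next only (C) has its prerequisites met → (C).
Ready: (G) and (A). (G) is listed later → (G).
Next only (A) has its prerequisites met → (A).
(D) needed (G) and (A), now all done → (D).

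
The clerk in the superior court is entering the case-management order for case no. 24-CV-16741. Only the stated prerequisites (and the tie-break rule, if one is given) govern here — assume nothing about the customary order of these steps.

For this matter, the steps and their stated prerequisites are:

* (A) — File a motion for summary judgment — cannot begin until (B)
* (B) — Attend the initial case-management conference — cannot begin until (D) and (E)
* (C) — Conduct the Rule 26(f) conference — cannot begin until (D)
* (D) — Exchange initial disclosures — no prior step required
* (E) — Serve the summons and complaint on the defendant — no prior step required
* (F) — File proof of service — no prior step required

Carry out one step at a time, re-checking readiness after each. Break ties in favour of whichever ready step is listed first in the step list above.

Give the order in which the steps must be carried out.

(D) → (C) → (E) → (B) → (A) → (F)

Nothing is required for (D), (E) and (F). (D) is listed earlier → (D) first.
Now (C), (E) and (F) have their prerequisites met. (C) is listed earlier, so (C) next.
(E) and (F) are both available; (E) is listed earlier → (E).
Now (B) and (F) have their prerequisites met. (B) is listed earlier, so (B) next.
(A) now also ready, so the ready set is {(A), (F)}; (A) is listed earlier → (A).
That leaves (F) as the only ready step → (F).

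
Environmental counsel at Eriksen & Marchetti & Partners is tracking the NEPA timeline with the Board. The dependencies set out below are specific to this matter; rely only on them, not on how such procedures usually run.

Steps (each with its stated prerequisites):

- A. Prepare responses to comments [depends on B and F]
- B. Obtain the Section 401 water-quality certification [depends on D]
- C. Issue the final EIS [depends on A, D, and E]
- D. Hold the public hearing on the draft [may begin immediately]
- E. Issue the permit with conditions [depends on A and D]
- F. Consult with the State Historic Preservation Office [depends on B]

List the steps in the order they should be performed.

Only D has no prerequisites, so it is first.
That leaves B as the only ready step → B.
F needed B, now all done → F.
That leaves A as the only ready step → A.
E is the only step now ready → E.
C is the only step now ready → C.

D → B → F → A → E → C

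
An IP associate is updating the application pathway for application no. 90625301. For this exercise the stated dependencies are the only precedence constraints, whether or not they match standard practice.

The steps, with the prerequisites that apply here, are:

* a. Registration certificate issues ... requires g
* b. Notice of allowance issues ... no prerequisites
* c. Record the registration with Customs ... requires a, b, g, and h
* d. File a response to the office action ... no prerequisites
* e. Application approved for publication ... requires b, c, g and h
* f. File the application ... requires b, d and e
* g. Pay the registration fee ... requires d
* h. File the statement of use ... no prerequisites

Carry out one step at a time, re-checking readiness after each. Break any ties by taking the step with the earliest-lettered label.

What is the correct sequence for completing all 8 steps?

b, d, g, a, h, c, e, f

Nothing is required for b, d and h. b has the earlier label → b first.
Ready: d and h. d has the earlier label → d.
g now also ready, so the ready set is {g, h}; g has the earlier label → g.
a and h are both available; a has the earlier label → a.
Next only h has its prerequisites met → h.
c is the only step now ready → c.
Next only e has its prerequisites met → e.
f needed b, d and e, now all done → f.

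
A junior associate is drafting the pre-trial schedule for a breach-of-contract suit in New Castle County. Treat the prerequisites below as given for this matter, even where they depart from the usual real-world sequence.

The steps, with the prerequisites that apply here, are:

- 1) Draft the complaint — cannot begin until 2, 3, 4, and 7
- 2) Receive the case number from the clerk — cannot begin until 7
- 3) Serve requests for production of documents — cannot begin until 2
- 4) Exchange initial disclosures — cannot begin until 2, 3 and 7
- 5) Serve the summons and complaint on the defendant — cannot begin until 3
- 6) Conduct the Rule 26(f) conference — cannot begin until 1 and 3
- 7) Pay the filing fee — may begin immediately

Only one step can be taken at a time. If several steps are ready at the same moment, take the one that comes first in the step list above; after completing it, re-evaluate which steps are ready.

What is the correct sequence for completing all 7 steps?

Only 7 has no prerequisites, so it is first.
2 is the only step now ready → 2.
3 needed 2, now all done → 3.
Ready: 4 and 5. 4 is listed earlier → 4.
Now 1 and 5 have their prerequisites met. 1 is listed earlier, so 1 next.
6 now also ready, so the ready set is {5, 6}; 5 is listed earlier → 5.
6 is the only step now ready → 6.

7, 2, 3, 4, 1, 5, 6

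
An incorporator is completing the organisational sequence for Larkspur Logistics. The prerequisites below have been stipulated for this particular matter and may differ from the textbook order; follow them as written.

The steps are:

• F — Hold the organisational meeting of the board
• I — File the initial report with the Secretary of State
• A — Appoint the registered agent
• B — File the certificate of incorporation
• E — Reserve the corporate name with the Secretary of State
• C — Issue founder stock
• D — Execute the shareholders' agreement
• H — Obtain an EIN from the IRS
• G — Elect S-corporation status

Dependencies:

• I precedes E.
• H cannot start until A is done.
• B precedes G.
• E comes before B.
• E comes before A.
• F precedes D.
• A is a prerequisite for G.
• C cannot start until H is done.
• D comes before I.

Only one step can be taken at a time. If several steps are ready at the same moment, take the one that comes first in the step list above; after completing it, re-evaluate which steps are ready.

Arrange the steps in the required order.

Only F has no prerequisites, so it is first.
D is the only step now ready → D.
Next only I has its prerequisites met → I.
E needed I, now all done → E.
A and B are both available; A is listed earlier → A.
H now also ready, so the ready set is {B, H}; B is listed earlier → B.
Now H and G have their prerequisites met. H is listed earlier, so H next.
C now also ready, so the ready set is {C, G}; C is listed earlier → C.
G needed A and B, now all done → G.

F D I E A B H C G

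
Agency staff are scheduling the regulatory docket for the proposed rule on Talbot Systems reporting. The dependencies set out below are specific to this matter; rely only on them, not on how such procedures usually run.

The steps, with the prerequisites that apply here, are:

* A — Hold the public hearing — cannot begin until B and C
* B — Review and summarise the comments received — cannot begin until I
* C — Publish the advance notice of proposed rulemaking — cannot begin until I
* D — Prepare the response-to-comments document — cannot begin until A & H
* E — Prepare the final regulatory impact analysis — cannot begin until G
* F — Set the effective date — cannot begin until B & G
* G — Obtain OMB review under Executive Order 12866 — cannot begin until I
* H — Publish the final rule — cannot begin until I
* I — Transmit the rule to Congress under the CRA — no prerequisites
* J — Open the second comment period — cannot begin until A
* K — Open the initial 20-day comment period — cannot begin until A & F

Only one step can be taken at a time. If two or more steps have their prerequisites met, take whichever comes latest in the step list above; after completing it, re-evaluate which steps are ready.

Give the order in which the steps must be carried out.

I has no prerequisites → I first.
Ready: H, G, C and B. H is listed later → H.
G, C and B are all available; G is listed later → G.
Ready: E, C and B. E is listed later → E.
C and B are both available; C is listed later → C.
Next only B has its prerequisites met → B.
Ready: F and A. F is listed later → F.
A needed C and B, now all done → A.
K, J and D are all available; K is listed later → K.
J and D are both available; J is listed later → J.
That leaves D as the only ready step → D.

I, H, G, E, C, B, F, A, K, J, D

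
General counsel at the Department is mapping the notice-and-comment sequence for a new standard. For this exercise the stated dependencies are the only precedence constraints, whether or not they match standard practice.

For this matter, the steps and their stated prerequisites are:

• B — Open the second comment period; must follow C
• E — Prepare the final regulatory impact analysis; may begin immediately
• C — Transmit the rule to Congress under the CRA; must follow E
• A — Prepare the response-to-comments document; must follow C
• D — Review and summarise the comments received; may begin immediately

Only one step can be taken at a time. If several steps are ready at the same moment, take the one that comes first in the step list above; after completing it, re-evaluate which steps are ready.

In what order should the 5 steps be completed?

E C B A D

Nothing is required for E and D. E is listed earlier → E first.
Ready: C and D. C is listed earlier → C.
B and A now also ready, so the ready set is {B, A, D}; B is listed earlier → B.
Now A and D have their prerequisites met. A is listed earlier, so A next.
D is the only step now ready → D.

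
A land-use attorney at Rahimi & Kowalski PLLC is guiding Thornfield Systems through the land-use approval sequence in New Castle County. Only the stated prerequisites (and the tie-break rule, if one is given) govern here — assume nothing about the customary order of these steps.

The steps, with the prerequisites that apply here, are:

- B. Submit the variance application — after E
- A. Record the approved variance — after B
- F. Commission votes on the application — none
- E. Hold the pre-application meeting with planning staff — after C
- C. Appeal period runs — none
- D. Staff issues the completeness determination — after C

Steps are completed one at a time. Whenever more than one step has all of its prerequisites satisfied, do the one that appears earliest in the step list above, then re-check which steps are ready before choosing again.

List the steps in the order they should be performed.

Nothing is required for F and C. F is listed earlier → F first.
C is the only step now ready → C.
Now E and D have their prerequisites met. E is listed earlier, so E next.
B now also ready, so the ready set is {B, D}; B is listed earlier → B.
A and D are both available; A is listed earlier → A.
D needed C, now all done → D.

F → C → E → B → A → D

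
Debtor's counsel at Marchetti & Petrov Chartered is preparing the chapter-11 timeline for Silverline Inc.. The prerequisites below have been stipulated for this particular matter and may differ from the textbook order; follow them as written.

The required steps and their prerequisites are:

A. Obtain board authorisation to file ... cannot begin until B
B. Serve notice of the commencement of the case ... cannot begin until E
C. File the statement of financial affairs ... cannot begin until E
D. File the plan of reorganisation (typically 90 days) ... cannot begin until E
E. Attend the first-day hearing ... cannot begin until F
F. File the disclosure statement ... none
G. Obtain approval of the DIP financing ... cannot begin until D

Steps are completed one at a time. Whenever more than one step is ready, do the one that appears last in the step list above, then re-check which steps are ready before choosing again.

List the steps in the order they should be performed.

F, E, D, G, C, B, A

Only F has no prerequisites, so it is first.
E needed F, now all done → E.
D, C and B are all available; D is listed later → D.
G, C and B are all available; G is listed later → G.
C and B are both available; C is listed later → C.
B is the only step now ready → B.
A is the only step now ready → A.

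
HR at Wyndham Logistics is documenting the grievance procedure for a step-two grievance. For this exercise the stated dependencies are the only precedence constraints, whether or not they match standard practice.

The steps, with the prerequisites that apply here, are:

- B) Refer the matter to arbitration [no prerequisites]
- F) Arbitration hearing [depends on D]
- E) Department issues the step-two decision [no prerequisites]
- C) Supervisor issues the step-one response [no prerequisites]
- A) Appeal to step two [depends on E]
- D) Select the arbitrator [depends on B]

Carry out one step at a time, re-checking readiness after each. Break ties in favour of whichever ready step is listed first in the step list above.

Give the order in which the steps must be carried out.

B, E, C, A, D, F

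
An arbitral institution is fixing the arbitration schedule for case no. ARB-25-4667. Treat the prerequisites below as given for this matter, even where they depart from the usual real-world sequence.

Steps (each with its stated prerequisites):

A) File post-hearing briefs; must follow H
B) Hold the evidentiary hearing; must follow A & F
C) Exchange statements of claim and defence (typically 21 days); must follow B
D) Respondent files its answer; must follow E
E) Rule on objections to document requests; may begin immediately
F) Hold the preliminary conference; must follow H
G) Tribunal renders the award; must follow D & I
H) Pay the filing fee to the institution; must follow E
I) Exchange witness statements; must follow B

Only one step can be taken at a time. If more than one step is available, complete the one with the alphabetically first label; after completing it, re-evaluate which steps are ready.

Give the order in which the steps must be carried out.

E has no prerequisites → E first.
D and H are both available; D has the earlier label → D.
That leaves H as the only ready step → H.
Now A and F have their prerequisites met. A has the earlier label, so A next.
Next only F has its prerequisites met → F.
B is the only step now ready → B.
C and I are both available; C has the earlier label → C.
That leaves I as the only ready step → I.
Next only G has its prerequisites met → G.

E → D → H → A → F → B → C → I → G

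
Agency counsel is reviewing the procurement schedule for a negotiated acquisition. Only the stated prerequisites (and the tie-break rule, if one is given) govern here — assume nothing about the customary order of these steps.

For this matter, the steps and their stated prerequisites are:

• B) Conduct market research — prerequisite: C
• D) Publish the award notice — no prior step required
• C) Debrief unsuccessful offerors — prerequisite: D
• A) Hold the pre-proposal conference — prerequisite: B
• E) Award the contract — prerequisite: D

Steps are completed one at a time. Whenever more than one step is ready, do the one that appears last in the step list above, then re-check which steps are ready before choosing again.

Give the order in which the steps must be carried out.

D has no prerequisites → D first.
Now E and C have their prerequisites met. E is listed later, so E next.
C needed D, now all done → C.
B needed C, now all done → B.
That leaves A as the only ready step → A.

D E C B A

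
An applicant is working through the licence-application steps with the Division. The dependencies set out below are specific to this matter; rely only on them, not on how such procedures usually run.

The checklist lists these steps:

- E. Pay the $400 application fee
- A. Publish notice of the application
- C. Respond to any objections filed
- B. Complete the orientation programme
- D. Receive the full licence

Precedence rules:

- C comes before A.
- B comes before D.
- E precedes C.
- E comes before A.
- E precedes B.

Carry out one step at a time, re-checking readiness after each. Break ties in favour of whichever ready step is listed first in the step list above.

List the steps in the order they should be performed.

E C A B D

E is the only step with nothing outstanding, so it goes first.
Now C and B have their prerequisites met. C is listed earlier, so C next.
A and B are both available; A is listed earlier → A.
Next only B has its prerequisites met → B.
D needed B, now all done → D.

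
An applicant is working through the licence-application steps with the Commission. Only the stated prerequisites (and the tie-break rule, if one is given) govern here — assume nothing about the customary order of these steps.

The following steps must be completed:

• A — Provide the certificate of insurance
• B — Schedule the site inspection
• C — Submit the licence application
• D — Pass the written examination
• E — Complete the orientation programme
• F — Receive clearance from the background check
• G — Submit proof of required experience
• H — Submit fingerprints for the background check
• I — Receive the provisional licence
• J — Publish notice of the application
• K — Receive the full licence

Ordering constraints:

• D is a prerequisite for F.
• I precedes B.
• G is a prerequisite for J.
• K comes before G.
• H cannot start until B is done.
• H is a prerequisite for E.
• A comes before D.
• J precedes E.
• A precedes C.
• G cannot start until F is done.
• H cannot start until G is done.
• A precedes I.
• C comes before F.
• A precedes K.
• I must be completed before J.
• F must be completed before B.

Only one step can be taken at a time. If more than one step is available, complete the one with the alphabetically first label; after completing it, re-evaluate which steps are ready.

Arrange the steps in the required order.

A has no prerequisites → A first.
C, D, I and K are all available; C has the earlier label → C.
Ready: D, I and K. D has the earlier label → D.
F, I and K are all available; F has the earlier label → F.
I and K are both available; I has the earlier label → I.
Now B and K have their prerequisites met. B has the earlier label, so B next.
K needed A, now all done → K.
G needed F and K, now all done → G.
H and J are both available; H has the earlier label → H.
J is the only step now ready → J.
That leaves E as the only ready step → E.

A → C → D → F → I → B → K → G → H → J → E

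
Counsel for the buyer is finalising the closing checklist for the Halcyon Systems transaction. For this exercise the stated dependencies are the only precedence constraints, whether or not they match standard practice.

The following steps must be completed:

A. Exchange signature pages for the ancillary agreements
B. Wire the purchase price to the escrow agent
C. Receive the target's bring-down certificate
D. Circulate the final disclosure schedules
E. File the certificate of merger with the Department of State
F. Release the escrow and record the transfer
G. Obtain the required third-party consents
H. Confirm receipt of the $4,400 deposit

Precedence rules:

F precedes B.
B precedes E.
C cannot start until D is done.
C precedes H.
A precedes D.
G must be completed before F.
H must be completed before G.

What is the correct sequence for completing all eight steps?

A is the only step with nothing outstanding, so it goes first.
Next only D has its prerequisites met → D.
Next only C has its prerequisites met → C.
That leaves H as the only ready step → H.
G needed H, now all done → G.
F needed G, now all done → F.
B needed F, now all done → B.
That leaves E as the only ready step → E.

A → D → C → H → G → F → B → E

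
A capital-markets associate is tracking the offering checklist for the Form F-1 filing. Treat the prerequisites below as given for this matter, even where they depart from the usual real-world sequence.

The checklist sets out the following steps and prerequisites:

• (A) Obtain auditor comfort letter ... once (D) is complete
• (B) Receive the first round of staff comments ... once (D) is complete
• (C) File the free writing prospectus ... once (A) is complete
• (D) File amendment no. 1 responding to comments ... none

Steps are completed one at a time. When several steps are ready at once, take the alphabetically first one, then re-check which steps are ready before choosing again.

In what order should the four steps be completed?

(D) → (A) → (B) → (C)

Only (D) has no prerequisites, so it is first.
Ready: (A) and (B). (A) has the earlier label → (A).
(C) now also ready, so the ready set is {(B), (C)}; (B) has the earlier label → (B).
(C) needed (A), now all done → (C).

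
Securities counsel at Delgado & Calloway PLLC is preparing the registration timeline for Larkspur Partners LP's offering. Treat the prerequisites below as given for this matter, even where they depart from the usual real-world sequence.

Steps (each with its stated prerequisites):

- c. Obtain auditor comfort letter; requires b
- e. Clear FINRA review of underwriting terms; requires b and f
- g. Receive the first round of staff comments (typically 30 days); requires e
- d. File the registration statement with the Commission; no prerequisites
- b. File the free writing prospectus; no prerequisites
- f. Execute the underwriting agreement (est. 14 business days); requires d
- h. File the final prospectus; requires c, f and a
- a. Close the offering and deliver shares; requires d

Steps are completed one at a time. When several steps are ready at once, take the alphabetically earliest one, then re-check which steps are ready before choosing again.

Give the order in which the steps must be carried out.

b and d have no prerequisites; b has the earlier label, so b is first.
c and d are both available; c has the earlier label → c.
d is the only step now ready → d.
a and f are both available; a has the earlier label → a.
f needed d, now all done → f.
e and h are both available; e has the earlier label → e.
g now also ready, so the ready set is {g, h}; g has the earlier label → g.
That leaves h as the only ready step → h.

b → c → d → a → f → e → g → h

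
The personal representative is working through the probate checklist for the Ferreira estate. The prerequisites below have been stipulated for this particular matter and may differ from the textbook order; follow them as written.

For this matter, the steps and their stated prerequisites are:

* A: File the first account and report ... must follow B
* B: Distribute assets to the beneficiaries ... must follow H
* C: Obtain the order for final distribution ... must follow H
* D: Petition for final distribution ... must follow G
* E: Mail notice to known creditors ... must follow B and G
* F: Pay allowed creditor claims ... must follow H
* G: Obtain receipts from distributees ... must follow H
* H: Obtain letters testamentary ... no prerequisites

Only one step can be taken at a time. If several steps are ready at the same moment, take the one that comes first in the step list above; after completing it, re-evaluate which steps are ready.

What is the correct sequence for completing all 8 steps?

H, B, A, C, F, G, D, E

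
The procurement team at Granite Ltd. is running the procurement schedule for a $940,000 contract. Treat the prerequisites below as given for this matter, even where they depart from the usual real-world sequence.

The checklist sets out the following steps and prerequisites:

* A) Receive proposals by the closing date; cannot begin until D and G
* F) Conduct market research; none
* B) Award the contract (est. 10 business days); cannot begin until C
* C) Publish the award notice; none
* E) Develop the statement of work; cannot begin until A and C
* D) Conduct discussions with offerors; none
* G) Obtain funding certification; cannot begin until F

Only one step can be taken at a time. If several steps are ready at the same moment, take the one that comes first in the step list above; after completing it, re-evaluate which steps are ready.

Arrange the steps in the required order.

F C B D G A E

Nothing is required for F, C and D. F is listed earlier → F first.
G now also ready, so the ready set is {C, D, G}; C is listed earlier → C.
Now B, D and G have their prerequisites met. B is listed earlier, so B next.
Now D and G have their prerequisites met. D is listed earlier, so D next.
That leaves G as the only ready step → G.
A is the only step now ready → A.
Next only E has its prerequisites met → E.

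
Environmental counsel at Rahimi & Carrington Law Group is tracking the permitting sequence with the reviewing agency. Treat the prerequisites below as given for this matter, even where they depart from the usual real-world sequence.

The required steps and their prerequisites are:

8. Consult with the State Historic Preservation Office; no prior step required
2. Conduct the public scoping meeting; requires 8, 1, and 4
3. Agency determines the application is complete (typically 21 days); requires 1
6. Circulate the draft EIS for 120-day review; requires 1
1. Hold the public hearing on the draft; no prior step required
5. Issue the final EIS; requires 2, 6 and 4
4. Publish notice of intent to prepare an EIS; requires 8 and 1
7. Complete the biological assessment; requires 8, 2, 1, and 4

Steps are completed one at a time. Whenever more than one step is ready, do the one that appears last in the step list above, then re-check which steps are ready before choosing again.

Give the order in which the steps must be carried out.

1 6 3 8 4 2 7 5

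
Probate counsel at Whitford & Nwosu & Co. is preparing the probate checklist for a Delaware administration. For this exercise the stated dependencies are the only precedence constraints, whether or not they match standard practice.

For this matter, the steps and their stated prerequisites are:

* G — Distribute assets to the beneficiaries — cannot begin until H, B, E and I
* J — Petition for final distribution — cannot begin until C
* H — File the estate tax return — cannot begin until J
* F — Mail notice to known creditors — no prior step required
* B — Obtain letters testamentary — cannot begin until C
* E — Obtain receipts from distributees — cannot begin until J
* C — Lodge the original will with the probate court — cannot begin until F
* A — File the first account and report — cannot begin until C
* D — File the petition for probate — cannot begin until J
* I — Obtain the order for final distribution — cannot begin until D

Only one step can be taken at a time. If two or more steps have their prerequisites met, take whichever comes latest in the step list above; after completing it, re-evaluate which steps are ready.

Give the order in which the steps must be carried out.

F → C → A → B → J → D → I → E → H → G

F is the only step with nothing outstanding, so it goes first.
C needed F, now all done → C.
Ready: A, B and J. A is listed later → A.
Now B and J have their prerequisites met. B is listed later, so B next.
J needed C, now all done → J.
Ready: D, E and H. D is listed later → D.
I now also ready, so the ready set is {I, E, H}; I is listed later → I.
Ready: E and H. E is listed later → E.
Next only H has its prerequisites met → H.
G is the only step now ready → G.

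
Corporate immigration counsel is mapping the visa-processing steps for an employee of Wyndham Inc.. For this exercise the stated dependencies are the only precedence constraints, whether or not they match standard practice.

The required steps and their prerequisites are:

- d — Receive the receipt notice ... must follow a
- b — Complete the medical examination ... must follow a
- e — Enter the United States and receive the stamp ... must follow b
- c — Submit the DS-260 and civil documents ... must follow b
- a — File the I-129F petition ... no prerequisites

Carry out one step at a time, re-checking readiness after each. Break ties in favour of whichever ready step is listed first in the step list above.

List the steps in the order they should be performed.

a d b e c

a is the only step with nothing outstanding, so it goes first.
d and b are both available; d is listed earlier → d.
b needed a, now all done → b.
Ready: e and c. e is listed earlier → e.
c is the only step now ready → c.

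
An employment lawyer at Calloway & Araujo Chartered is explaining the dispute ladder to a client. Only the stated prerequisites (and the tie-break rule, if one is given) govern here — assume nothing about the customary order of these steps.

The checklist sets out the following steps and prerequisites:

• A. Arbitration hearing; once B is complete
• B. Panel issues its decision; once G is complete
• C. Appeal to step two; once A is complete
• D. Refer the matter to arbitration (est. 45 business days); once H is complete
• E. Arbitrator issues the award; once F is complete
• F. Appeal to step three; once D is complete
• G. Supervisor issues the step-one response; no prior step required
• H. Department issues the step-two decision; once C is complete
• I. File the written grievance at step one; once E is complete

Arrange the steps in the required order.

G, B, A, C, H, D, F, E, I

Only G has no prerequisites, so it is first.
Next only B has its prerequisites met → B.
That leaves A as the only ready step → A.
That leaves C as the only ready step → C.
That leaves H as the only ready step → H.
D needed H, now all done → D.
F is the only step now ready → F.
Next only E has its prerequisites met → E.
I is the only step now ready → I.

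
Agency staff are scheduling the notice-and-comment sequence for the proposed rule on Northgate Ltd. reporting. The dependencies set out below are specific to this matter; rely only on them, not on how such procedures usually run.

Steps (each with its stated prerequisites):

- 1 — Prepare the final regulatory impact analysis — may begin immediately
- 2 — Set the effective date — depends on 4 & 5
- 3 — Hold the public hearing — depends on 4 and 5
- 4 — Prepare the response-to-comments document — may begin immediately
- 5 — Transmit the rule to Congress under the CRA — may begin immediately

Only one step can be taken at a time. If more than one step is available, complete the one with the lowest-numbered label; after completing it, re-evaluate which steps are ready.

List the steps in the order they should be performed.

Nothing is required for 1, 4 and 5. 1 has the earlier label → 1 first.
Ready: 4 and 5. 4 has the earlier label → 4.
Next only 5 has its prerequisites met → 5.
2 and 3 are both available; 2 has the earlier label → 2.
Next only 3 has its prerequisites met → 3.

1, 4, 5, 2, 3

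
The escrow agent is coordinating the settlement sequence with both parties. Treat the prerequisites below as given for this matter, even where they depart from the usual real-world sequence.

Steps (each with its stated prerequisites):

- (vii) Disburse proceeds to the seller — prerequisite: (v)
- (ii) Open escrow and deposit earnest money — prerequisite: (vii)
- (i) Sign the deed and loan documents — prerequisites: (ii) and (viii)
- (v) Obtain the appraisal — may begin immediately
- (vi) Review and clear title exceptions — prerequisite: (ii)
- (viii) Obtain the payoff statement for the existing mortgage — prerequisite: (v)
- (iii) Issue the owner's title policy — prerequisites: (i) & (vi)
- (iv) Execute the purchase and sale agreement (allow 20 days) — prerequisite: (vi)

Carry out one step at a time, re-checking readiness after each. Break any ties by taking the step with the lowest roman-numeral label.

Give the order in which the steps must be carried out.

Only (v) has no prerequisites, so it is first.
(vii) and (viii) are both available; (vii) has the earlier label → (vii).
(ii) now also ready, so the ready set is {(ii), (viii)}; (ii) has the earlier label → (ii).
(vi) now also ready, so the ready set is {(vi), (viii)}; (vi) has the earlier label → (vi).
(iv) and (viii) are both available; (iv) has the earlier label → (iv).
(viii) needed (v), now all done → (viii).
(i) is the only step now ready → (i).
(iii) is the only step now ready → (iii).

(v), (vii), (ii), (vi), (iv), (viii), (i), (iii)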